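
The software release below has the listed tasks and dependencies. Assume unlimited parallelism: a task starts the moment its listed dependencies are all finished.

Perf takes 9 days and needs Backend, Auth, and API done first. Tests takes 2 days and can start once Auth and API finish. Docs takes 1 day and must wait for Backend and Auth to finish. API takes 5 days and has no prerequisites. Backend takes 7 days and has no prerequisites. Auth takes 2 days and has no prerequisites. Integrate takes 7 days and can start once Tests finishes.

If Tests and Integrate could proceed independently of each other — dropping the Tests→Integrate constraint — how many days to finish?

With the dependency in place, Backend→Perf = 7+9 = 16 sets the finish at 16 days.
Without Tests→Integrate, Integrate's earliest start moves from 7 to 0.
The longest chain is now Backend→Perf = 7+9 = 16, so the job takes 16 days.

16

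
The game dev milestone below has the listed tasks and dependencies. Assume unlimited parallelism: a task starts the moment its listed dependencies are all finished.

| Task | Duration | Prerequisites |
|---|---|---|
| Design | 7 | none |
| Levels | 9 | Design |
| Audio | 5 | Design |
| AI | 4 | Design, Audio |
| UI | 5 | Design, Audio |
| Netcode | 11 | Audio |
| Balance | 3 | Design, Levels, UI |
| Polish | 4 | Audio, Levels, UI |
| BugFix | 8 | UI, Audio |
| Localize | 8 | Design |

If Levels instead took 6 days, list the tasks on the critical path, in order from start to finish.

As given, the longest chain is Design→Audio→UI→BugFix = 7+5+5+8 = 25, so the finish is 25 days.
Levels has 5 days of float (longest path through it is 20).
No other chain overtakes it, so the finish is 25 days.

Design, Audio, UI, BugFix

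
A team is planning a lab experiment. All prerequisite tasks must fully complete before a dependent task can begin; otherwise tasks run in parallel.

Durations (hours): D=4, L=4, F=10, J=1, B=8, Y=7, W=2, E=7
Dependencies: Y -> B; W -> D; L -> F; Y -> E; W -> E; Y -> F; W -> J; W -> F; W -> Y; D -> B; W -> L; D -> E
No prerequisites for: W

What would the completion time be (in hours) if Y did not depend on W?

Original critical path: W→Y→F = 2+7+10 = 19 ⇒ 19 hours.
Without W→Y, Y's earliest start moves from 2 to 0.
New critical path: Y→F = 7+10 = 17 ⇒ 17 hours.

17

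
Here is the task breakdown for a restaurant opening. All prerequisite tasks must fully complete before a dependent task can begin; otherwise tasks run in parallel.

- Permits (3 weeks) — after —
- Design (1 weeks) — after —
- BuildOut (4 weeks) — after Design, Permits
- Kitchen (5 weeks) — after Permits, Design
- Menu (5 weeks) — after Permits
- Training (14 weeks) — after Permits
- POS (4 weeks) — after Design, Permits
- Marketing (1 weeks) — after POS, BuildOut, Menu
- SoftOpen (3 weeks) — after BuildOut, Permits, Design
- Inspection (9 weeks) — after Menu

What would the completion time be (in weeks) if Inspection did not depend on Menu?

17

Before: longest chain Permits→Menu→Inspection = 3+5+9 = 17, finish 17.
Without Menu→Inspection, Inspection's earliest start moves from 8 to 0.
After: Permits→Training = 3+14 = 17 → 17 weeks.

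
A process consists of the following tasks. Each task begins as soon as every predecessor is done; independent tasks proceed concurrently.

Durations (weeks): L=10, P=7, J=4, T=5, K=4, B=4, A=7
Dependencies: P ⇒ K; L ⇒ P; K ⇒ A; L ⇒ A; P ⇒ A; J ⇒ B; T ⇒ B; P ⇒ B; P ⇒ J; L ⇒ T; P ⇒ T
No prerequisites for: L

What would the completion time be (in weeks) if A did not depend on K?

26

With the dependency in place, L→P→K→A = 10+7+4+7 = 28 sets the finish at 28 weeks.
Without K→A, A's earliest start moves from 21 to 17.
The longest chain is now L→P→T→B = 10+7+5+4 = 26, so the project takes 26 weeks.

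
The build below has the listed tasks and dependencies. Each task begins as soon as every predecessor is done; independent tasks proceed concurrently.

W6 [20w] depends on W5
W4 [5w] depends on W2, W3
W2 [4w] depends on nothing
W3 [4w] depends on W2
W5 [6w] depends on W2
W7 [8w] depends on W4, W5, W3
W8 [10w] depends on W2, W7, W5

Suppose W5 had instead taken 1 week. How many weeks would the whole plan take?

31

Actual critical path: W2→W3→W4→W7→W8 = 4+4+5+8+10 = 31 ⇒ 31 weeks.
W5 is off the critical path — its longest chain is 30 weeks, giving 1 of slack.
That remains the longest chain; total 31 weeks.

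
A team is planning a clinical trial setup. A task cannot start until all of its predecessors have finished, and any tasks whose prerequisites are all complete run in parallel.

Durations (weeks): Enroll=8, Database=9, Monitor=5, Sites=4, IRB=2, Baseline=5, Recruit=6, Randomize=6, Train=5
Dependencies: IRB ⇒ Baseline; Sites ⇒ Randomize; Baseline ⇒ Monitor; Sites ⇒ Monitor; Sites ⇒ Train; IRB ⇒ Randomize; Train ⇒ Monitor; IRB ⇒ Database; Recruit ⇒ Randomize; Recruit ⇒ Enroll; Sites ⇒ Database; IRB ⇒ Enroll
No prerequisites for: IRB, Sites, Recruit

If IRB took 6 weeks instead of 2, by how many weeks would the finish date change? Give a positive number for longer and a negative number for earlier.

As given, the longest chain is Sites→Train→Monitor = 4+5+5 = 14, so the finish is 14 weeks.
The longest path through IRB is only 12 weeks, so IRB has float 2.
Now IRB→Baseline→Monitor = 6+5+5 = 16 is longest, so the finish becomes 16 weeks.
Change in finish: 16 − 14 = +2 weeks.

2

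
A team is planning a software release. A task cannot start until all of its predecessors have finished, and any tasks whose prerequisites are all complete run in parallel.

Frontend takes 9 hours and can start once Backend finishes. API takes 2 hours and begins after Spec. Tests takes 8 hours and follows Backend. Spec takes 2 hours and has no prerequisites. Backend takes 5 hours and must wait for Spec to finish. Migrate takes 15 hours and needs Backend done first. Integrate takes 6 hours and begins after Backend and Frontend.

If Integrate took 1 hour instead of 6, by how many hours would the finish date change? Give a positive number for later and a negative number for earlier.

As given, the longest chain is Spec→Backend→Frontend→Integrate = 2+5+9+6 = 22, so the finish is 22 hours.
Integrate is on the critical path; changing it to 1 makes that path 17 hours.
The binding chain switches to Spec→Backend→Migrate = 2+5+15 = 22; finish 22 hours.
Change in finish: 22 − 22 = +0 hours.

0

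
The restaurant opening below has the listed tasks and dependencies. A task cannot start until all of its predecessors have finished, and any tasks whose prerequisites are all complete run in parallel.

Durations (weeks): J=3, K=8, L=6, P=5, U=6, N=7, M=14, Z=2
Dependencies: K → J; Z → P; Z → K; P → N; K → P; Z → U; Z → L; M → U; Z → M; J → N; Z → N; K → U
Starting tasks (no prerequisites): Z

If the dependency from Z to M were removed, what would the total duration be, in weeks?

22

With the dependency in place, Z→K→P→N = 2+8+5+7 = 22 sets the finish at 22 weeks.
Without Z→M, M's earliest start moves from 2 to 0.
New critical path: Z→K→P→N = 2+8+5+7 = 22 ⇒ 22 weeks.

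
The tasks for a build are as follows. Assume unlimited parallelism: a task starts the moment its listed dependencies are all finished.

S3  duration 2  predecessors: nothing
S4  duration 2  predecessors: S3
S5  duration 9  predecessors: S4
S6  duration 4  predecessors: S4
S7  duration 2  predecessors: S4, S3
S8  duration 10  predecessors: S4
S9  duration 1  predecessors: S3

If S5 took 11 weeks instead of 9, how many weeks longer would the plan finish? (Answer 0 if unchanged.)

1

Baseline: S3→S4→S8 = 2+2+10 = 14 → 14 weeks.
S5 has 1 week of float (longest path through it is 13).
The binding chain switches to S3→S4→S5 = 2+2+11 = 15; finish 15 weeks.
Change in finish: 15 − 14 = +1 weeks.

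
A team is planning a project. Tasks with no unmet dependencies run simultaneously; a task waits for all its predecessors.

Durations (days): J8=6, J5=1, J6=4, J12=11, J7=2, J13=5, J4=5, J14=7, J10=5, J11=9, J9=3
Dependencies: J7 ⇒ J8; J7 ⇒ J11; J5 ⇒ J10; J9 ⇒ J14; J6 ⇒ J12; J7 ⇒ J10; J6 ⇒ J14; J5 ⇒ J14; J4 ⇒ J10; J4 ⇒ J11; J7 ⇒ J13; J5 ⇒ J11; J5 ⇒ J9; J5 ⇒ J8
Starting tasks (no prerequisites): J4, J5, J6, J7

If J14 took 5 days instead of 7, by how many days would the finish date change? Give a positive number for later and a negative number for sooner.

As given, the longest chain is J6→J12 = 4+11 = 15, so the finish is 15 days.
The longest path through J14 is only 11 days, so J14 has float 4.
The critical path is still J6→J12; finish is now 15 days.
Change in finish: 15 − 15 = +0 days.

0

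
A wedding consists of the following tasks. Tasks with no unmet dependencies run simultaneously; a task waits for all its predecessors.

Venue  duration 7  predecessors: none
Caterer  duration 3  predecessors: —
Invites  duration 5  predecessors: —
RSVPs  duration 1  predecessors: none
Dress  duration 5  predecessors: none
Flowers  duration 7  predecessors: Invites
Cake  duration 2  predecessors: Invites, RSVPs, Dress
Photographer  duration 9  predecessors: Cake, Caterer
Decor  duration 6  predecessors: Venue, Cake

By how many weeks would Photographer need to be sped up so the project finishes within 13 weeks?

Current finish: 16 weeks; target: 13.
Photographer is on every critical path, so each week cut from Photographer cuts the finish by one (this holds down to a finish of 13).
Need 16 − 13 = 3 weeks off Photographer → Photographer becomes 6 weeks, finish becomes 13.

3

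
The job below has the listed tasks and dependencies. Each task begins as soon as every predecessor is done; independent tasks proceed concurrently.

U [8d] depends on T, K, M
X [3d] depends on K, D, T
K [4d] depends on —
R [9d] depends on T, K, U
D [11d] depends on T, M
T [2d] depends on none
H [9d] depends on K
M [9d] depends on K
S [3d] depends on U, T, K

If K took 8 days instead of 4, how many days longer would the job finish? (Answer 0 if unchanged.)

4

Baseline: K→M→U→R = 4+9+8+9 = 30 → 30 days.
K lies on that path, so at 8 days the path becomes 34 days.
No other chain overtakes it, so the finish is 34 days.
Change in finish: 34 − 30 = +4 days.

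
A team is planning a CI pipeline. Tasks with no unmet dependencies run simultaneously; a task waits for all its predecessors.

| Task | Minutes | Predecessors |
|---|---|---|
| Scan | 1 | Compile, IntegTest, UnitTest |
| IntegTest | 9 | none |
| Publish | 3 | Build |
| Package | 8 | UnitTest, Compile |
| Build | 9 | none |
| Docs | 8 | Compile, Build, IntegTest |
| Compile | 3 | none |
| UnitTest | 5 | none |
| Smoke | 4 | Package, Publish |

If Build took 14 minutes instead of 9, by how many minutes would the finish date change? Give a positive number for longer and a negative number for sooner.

Critical path before the change: Build→Docs = 9+8 = 17 giving 17 minutes.
Build is on the critical path; changing it to 14 makes that path 22 minutes.
No other chain overtakes it, so the finish is 22 minutes.
Change in finish: 22 − 17 = +5 minutes.

5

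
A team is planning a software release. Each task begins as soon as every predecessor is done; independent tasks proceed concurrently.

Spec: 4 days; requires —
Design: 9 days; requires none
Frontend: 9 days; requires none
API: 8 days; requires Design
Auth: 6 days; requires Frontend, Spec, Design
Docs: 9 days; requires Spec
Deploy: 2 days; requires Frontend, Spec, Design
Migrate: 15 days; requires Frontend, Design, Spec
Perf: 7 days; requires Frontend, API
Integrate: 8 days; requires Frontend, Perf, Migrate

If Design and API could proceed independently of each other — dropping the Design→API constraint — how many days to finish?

32

Original critical path: Design→API→Perf→Integrate = 9+8+7+8 = 32 ⇒ 32 days.
Without Design→API, API's earliest start moves from 9 to 0.
After: Design→Migrate→Integrate = 9+15+8 = 32 → 32 days.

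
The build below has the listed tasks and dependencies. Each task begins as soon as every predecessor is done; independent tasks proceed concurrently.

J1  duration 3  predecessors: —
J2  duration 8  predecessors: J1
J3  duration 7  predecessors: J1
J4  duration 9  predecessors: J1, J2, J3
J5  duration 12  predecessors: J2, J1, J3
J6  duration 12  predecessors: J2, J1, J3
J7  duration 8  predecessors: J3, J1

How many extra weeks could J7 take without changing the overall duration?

J1→J2→J5 = 3+8+12 = 23 sets the makespan at 23 weeks.
Longest path through J7: 18 weeks (earliest finish 18, latest finish 23).
So J7 can slip 23 − 18 = 5 weeks.

5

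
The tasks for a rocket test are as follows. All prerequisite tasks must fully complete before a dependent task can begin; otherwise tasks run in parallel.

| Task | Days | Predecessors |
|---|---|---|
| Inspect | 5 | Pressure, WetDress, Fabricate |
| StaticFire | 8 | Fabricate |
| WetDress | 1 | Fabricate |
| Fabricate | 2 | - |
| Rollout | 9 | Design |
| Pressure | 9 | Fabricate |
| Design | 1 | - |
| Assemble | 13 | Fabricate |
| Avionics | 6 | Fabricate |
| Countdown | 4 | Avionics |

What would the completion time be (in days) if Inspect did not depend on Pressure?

Before: longest chain Fabricate→Pressure→Inspect = 2+9+5 = 16, finish 16.
Without Pressure→Inspect, Inspect's earliest start moves from 11 to 3.
New critical path: Fabricate→Assemble = 2+13 = 15 ⇒ 15 days.

15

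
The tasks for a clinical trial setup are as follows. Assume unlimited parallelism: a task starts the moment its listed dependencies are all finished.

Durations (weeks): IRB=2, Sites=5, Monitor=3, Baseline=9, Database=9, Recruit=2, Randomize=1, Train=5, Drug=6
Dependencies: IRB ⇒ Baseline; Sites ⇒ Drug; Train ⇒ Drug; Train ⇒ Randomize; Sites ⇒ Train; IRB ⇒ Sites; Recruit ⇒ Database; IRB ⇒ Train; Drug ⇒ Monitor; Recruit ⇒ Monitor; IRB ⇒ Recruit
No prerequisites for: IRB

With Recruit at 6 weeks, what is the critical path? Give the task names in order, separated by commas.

IRB, Sites, Train, Drug, Monitor

Critical path before the change: IRB→Sites→Train→Drug→Monitor = 2+5+5+6+3 = 21 giving 21 weeks.
Recruit has 8 weeks of float (longest path through it is 13).
That remains the longest chain; total 21 weeks.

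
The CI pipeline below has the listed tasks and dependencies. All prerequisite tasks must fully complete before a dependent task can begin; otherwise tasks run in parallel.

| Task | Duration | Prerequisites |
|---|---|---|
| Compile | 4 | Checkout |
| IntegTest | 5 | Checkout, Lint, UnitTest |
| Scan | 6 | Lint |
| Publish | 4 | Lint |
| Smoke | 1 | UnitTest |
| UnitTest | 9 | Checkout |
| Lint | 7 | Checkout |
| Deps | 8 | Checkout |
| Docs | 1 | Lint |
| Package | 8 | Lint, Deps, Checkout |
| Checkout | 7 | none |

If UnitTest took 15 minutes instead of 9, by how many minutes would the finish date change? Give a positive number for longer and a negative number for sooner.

4

As given, the longest chain is Checkout→Deps→Package = 7+8+8 = 23, so the finish is 23 minutes.
UnitTest has 2 minutes of float (longest path through it is 21).
The binding chain switches to Checkout→UnitTest→IntegTest = 7+15+5 = 27; finish 27 minutes.
Change in finish: 27 − 23 = +4 minutes.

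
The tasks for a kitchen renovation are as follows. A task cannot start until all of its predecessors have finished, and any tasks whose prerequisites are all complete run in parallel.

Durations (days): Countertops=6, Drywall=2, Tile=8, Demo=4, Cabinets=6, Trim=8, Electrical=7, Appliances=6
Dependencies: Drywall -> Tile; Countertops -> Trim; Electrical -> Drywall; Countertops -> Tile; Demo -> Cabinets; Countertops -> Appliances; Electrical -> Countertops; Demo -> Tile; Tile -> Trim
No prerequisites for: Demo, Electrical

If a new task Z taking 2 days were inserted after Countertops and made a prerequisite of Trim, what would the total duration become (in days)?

Originally the kitchen renovation takes 29 days.
With Z inserted, Trim now waits for max(Countertops, Tile, Z).
New critical path: Electrical→Countertops→Tile→Trim = 7+6+8+8 = 29 ⇒ 29 days.

29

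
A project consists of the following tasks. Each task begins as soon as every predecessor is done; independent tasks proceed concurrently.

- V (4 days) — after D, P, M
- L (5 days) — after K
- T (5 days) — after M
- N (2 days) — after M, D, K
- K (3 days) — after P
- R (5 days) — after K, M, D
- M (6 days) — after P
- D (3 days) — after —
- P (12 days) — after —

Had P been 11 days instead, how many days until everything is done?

Baseline: P→M→T = 12+6+5 = 23 → 23 days.
P is on the critical path; changing it to 11 makes that path 22 days.
The critical path is still P→M→T; finish is now 22 days.

22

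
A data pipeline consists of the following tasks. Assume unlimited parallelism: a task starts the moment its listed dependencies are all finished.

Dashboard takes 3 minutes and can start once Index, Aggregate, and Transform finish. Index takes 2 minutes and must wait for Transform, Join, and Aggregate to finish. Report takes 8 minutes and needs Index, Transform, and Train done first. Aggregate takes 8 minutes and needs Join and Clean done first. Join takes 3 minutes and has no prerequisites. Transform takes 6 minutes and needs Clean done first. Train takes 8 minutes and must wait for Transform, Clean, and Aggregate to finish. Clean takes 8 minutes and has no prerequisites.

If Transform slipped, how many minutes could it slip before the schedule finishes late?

Clean→Aggregate→Train→Report = 8+8+8+8 = 32 sets the makespan at 32 minutes.
Longest path through Transform: 30 minutes (earliest finish 14, latest finish 16).
Float = 32 − 30 = 2.

2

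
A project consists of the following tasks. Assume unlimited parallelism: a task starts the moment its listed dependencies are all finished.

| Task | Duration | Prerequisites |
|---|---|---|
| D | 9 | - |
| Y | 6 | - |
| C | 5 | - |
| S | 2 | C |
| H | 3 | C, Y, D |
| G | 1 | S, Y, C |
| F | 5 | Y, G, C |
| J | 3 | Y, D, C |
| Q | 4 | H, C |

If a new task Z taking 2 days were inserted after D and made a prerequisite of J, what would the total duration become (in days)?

Originally the job takes 16 days.
With Z inserted, J now waits for max(Y, D, C, Z).
New critical path: D→H→Q = 9+3+4 = 16 ⇒ 16 days.

16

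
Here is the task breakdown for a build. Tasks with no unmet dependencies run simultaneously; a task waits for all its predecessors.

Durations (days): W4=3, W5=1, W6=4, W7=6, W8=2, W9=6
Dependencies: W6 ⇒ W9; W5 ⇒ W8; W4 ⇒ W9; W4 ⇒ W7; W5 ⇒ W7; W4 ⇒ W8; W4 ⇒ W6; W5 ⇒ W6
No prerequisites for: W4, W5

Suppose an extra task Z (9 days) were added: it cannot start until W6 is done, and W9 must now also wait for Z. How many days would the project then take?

22

Originally the project takes 13 days.
With Z inserted, W9 now waits for max(W4, W6, Z).
New critical path: W4→W6→Z→W9 = 3+4+9+6 = 22 ⇒ 22 days.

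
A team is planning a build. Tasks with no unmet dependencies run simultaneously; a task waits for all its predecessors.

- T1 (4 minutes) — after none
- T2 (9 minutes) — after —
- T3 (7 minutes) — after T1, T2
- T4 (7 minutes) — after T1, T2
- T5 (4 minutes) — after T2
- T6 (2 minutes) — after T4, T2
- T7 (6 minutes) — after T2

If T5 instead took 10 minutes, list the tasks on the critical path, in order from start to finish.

T2, T5

The binding path is T2→T4→T6 = 9+7+2 = 18; finish at 18 minutes.
T5 is off the critical path — its longest chain is 13 minutes, giving 5 of slack.
Now T2→T5 = 9+10 = 19 is longest, so the finish becomes 19 minutes.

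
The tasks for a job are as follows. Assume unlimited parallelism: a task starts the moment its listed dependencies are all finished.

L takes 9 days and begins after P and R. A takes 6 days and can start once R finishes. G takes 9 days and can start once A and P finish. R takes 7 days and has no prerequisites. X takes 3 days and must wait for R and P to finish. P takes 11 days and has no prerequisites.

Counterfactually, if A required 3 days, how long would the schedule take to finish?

20

As given, the longest chain is R→A→G = 7+6+9 = 22, so the finish is 22 days.
A lies on that path, so at 3 days the path becomes 19 days.
Now P→L = 11+9 = 20 is longest, so the finish becomes 20 days.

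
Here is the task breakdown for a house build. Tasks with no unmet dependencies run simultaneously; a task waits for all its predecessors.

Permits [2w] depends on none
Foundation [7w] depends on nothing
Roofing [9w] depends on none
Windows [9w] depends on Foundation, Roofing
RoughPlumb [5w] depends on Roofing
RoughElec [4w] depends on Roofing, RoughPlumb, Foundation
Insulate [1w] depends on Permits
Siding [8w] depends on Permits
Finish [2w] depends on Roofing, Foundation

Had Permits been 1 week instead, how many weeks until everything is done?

18

As given, the longest chain is Roofing→Windows = 9+9 = 18, so the finish is 18 weeks.
Permits has 8 weeks of float (longest path through it is 10).
No other chain overtakes it, so the finish is 18 weeks.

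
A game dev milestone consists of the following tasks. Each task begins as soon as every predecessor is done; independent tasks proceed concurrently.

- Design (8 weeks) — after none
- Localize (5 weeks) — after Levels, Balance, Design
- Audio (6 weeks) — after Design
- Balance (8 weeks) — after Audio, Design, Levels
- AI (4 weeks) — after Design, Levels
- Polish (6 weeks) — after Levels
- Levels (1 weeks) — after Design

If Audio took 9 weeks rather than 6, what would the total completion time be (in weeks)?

Baseline: Design→Audio→Balance→Localize = 8+6+8+5 = 27 → 27 weeks.
Since Audio is critical, the +3 change carries straight to that chain (now 30 weeks).
The critical path is still Design→Audio→Balance→Localize; finish is now 30 weeks.

30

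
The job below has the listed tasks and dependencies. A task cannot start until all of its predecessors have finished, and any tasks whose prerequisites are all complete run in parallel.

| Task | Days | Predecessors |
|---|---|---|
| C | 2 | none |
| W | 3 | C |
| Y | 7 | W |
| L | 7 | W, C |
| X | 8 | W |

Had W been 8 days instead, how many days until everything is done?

18

The binding path is C→W→X = 2+3+8 = 13; finish at 13 days.
W is on the critical path; changing it to 8 makes that path 18 days.
That remains the longest chain; total 18 days.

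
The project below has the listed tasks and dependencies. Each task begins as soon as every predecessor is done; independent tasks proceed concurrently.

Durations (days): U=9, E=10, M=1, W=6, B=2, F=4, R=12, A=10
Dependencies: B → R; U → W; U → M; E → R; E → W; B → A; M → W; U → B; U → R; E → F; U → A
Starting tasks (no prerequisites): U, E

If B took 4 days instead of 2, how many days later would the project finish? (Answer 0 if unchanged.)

2

Baseline: U→B→R = 9+2+12 = 23 → 23 days.
B lies on that path, so at 4 days the path becomes 25 days.
The critical path is still U→B→R; finish is now 25 days.
Change in finish: 25 − 23 = +2 days.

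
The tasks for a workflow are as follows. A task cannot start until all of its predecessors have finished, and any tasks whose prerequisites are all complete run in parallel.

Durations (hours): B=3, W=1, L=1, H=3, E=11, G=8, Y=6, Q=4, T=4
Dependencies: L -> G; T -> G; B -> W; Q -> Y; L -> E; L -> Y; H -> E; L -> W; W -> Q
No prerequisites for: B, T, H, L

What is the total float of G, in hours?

The longest chain is B→W→Q→Y = 3+1+4+6 = 14; overall finish 14 hours.
G finishes as early as 12 and must finish by 14.
Slack of G = 6 − 4 = 2 hours.

2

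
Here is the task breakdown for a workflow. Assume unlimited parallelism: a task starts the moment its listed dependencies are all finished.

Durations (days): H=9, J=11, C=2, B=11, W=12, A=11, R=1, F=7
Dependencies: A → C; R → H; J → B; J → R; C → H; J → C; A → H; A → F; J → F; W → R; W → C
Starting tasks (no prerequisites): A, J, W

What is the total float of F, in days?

W→C→H = 12+2+9 = 23 sets the makespan at 23 days.
The longest chain containing F totals 18 days.
Slack of F = 16 − 11 = 5 days.

5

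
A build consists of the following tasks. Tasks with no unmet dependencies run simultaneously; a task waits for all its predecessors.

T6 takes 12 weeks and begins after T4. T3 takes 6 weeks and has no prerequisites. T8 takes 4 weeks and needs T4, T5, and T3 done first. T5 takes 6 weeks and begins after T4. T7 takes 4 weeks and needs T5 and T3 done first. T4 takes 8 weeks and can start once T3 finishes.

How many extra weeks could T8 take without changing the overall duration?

The longest chain is T3→T4→T6 = 6+8+12 = 26; overall finish 26 weeks.
Longest path through T8: 24 weeks (earliest finish 24, latest finish 26).
Slack of T8 = 22 − 20 = 2 weeks.

2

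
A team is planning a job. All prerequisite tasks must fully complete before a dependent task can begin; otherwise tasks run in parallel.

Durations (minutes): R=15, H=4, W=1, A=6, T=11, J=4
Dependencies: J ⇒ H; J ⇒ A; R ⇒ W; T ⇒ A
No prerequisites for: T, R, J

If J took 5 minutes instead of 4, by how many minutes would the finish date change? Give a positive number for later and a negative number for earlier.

0

Actual critical path: T→A = 11+6 = 17 ⇒ 17 minutes.
The longest path through J is only 10 minutes, so J has float 7.
No other chain overtakes it, so the finish is 17 minutes.
Change in finish: 17 − 17 = +0 minutes.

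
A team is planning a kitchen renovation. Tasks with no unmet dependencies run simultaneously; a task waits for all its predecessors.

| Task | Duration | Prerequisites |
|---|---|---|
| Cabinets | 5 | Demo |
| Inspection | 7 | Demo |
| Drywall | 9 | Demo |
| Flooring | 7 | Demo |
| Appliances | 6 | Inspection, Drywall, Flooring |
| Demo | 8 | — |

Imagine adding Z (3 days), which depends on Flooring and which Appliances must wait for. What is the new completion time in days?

24

Originally the job takes 23 days.
With Z inserted, Appliances now waits for max(Inspection, Drywall, Flooring, Z).
New critical path: Demo→Flooring→Z→Appliances = 8+7+3+6 = 24 ⇒ 24 days.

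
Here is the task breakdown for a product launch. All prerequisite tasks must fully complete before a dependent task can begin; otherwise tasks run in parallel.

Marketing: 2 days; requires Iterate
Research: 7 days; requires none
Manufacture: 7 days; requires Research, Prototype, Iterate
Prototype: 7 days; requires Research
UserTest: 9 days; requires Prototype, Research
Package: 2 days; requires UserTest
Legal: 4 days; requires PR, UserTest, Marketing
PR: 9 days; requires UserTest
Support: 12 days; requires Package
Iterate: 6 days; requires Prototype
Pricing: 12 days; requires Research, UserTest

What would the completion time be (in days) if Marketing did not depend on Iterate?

Original critical path: Research→Prototype→UserTest→Package→Support = 7+7+9+2+12 = 37 ⇒ 37 days.
Without Iterate→Marketing, Marketing's earliest start moves from 20 to 0.
New critical path: Research→Prototype→UserTest→Package→Support = 7+7+9+2+12 = 37 ⇒ 37 days.

37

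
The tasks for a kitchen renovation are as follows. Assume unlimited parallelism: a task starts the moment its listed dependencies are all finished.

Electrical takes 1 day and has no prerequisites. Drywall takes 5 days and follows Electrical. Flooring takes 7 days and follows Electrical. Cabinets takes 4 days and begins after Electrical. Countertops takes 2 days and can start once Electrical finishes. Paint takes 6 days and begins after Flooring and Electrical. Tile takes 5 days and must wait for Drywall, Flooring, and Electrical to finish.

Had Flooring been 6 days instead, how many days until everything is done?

Actual critical path: Electrical→Flooring→Paint = 1+7+6 = 14 ⇒ 14 days.
Flooring is on the critical path; changing it to 6 makes that path 13 days.
That remains the longest chain; total 13 days.

13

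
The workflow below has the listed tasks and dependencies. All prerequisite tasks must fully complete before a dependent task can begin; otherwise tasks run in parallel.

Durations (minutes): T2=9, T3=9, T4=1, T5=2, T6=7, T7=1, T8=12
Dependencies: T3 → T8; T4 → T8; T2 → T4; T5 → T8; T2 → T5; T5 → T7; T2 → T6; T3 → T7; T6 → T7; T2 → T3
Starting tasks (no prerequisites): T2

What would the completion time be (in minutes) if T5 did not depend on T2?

30

Before: longest chain T2→T3→T8 = 9+9+12 = 30, finish 30.
Without T2→T5, T5's earliest start moves from 9 to 0.
The longest chain is now T2→T3→T8 = 9+9+12 = 30, so the schedule takes 30 minutes.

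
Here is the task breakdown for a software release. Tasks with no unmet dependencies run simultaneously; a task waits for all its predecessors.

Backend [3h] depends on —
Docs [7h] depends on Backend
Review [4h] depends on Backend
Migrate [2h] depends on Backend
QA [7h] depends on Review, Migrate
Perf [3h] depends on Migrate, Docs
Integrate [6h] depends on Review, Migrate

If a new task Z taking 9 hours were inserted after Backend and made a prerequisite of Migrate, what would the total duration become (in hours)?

Originally the job takes 14 hours.
With Z inserted, Migrate now waits for max(Backend, Z).
New critical path: Backend→Z→Migrate→QA = 3+9+2+7 = 21 ⇒ 21 hours.

21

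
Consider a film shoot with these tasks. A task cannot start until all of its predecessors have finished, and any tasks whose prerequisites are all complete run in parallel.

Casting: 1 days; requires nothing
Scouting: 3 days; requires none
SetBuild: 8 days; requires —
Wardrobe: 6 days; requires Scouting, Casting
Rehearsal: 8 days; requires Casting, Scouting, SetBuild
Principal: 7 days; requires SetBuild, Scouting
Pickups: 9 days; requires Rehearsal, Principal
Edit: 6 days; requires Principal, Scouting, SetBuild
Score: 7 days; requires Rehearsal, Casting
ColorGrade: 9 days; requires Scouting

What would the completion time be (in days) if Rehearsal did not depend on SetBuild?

Before: longest chain SetBuild→Rehearsal→Pickups = 8+8+9 = 25, finish 25.
Without SetBuild→Rehearsal, Rehearsal's earliest start moves from 8 to 3.
New critical path: SetBuild→Principal→Pickups = 8+7+9 = 24 ⇒ 24 days.

24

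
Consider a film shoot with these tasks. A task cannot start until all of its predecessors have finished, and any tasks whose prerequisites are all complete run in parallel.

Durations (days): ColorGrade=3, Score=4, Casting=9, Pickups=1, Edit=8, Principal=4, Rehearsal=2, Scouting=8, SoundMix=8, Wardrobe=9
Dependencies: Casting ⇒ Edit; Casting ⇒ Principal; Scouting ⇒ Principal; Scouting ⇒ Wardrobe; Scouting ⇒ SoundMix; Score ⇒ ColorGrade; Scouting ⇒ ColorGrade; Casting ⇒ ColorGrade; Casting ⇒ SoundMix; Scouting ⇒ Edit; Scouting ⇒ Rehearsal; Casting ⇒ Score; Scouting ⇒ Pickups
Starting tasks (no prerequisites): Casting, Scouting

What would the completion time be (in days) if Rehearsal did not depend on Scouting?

17

Original critical path: Casting→Edit = 9+8 = 17 ⇒ 17 days.
Without Scouting→Rehearsal, Rehearsal's earliest start moves from 8 to 0.
After: Casting→Edit = 9+8 = 17 → 17 days.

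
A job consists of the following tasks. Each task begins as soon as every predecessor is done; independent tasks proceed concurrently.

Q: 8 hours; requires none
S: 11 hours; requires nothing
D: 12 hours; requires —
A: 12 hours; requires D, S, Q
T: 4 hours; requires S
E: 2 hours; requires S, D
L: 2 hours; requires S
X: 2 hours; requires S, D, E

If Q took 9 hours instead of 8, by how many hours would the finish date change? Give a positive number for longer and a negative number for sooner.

Actual critical path: D→A = 12+12 = 24 ⇒ 24 hours.
The longest path through Q is only 20 hours, so Q has float 4.
The critical path is still D→A; finish is now 24 hours.
Change in finish: 24 − 24 = +0 hours.

0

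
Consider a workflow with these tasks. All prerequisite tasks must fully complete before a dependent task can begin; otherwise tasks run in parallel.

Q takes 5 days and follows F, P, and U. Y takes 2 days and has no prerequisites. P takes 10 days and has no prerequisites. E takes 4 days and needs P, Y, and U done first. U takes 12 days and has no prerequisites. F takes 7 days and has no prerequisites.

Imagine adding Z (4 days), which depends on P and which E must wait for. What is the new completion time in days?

Originally the plan takes 17 days.
With Z inserted, E now waits for max(P, Y, U, Z).
New critical path: P→Z→E = 10+4+4 = 18 ⇒ 18 days.

18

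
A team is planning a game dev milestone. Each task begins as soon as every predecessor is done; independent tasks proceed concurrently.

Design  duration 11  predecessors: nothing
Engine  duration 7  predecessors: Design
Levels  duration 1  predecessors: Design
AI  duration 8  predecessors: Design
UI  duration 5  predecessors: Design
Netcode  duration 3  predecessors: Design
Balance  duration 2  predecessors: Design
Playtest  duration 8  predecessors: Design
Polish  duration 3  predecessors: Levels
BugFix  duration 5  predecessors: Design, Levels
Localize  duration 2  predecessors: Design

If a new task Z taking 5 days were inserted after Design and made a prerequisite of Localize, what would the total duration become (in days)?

19

Originally the project takes 19 days.
With Z inserted, Localize now waits for max(Design, Z).
New critical path: Design→AI = 11+8 = 19 ⇒ 19 days.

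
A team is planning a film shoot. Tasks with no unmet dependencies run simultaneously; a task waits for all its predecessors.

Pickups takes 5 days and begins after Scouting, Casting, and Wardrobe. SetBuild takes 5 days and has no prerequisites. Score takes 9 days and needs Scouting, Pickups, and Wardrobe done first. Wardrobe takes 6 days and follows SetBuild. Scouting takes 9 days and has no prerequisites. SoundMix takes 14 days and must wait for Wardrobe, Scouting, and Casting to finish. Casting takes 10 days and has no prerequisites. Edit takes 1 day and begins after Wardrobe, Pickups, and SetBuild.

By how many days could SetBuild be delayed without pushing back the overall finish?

The longest chain is SetBuild→Wardrobe→Pickups→Score = 5+6+5+9 = 25; overall finish 25 days.
SetBuild finishes as early as 5 and must finish by 5.
So SetBuild can slip 5 − 5 = 0 days.

0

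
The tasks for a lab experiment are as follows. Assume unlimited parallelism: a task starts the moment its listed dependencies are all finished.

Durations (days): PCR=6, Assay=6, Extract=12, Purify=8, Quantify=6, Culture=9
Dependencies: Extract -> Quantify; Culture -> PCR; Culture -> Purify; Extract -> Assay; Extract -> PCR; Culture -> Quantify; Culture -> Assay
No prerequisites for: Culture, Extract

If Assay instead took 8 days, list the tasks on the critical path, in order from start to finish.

The binding path is Extract→Assay = 12+6 = 18; finish at 18 days.
Since Assay is critical, the +2 change carries straight to that chain (now 20 days).
The critical path is still Extract→Assay; finish is now 20 days.

Extract, Assay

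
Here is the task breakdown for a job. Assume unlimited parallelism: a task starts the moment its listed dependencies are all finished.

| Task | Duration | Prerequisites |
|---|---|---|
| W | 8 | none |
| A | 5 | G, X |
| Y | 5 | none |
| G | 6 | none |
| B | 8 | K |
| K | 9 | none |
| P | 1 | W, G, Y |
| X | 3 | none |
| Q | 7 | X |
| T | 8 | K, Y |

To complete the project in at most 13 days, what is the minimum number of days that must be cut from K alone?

4

Current finish: 17 days; target: 13.
K is on every critical path, so each day cut from K cuts the finish by one (this holds down to a finish of 13).
Need 17 − 13 = 4 days off K → K becomes 5 days, finish becomes 13.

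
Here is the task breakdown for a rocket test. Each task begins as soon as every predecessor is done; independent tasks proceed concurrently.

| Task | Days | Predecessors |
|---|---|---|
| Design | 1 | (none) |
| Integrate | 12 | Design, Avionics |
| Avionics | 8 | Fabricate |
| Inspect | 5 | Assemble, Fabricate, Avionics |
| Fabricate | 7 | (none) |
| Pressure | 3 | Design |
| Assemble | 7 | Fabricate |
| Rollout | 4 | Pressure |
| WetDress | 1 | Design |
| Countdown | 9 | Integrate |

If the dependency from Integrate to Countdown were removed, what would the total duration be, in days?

27

Original critical path: Fabricate→Avionics→Integrate→Countdown = 7+8+12+9 = 36 ⇒ 36 days.
Without Integrate→Countdown, Countdown's earliest start moves from 27 to 0.
New critical path: Fabricate→Avionics→Integrate = 7+8+12 = 27 ⇒ 27 days.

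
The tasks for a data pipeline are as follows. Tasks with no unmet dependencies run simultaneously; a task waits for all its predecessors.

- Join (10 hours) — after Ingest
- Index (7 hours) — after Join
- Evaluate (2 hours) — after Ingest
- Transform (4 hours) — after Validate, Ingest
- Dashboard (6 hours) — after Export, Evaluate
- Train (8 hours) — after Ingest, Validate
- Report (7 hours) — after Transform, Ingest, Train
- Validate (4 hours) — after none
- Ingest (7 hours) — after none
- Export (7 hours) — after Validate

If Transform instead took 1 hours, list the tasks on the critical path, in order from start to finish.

As given, the longest chain is Ingest→Join→Index = 7+10+7 = 24, so the finish is 24 hours.
Transform is off the critical path — its longest chain is 18 hours, giving 6 of slack.
The critical path is still Ingest→Join→Index; finish is now 24 hours.

Ingest, Join, Index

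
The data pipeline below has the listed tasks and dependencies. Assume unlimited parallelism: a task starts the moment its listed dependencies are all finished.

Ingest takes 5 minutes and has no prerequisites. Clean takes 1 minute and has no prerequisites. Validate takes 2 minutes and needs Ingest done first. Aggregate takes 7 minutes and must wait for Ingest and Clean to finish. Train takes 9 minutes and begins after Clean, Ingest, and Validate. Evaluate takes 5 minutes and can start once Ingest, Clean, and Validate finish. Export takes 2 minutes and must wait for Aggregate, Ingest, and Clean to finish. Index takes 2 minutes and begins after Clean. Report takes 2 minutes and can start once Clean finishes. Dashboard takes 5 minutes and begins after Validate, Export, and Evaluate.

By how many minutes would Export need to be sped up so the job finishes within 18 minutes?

Current finish: 19 minutes; target: 18.
Export is on every critical path, so each minute cut from Export cuts the finish by one (this holds down to a finish of 18).
Need 19 − 18 = 1 minute off Export → Export becomes 1 minute, finish becomes 18.

1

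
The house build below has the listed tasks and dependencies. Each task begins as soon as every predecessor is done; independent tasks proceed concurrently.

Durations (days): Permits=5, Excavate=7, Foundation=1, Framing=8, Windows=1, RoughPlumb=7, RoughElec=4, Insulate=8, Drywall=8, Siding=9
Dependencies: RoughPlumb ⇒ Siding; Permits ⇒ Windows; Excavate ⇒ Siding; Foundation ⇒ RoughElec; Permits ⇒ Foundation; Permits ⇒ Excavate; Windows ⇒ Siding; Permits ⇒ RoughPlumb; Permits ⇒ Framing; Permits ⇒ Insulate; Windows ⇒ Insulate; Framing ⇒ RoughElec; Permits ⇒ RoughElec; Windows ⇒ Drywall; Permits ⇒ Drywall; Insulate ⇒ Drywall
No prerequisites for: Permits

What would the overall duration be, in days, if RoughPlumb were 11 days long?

25

Actual critical path: Permits→Windows→Insulate→Drywall = 5+1+8+8 = 22 ⇒ 22 days.
RoughPlumb is off the critical path — its longest chain is 21 days, giving 1 of slack.
The binding chain switches to Permits→RoughPlumb→Siding = 5+11+9 = 25; finish 25 days.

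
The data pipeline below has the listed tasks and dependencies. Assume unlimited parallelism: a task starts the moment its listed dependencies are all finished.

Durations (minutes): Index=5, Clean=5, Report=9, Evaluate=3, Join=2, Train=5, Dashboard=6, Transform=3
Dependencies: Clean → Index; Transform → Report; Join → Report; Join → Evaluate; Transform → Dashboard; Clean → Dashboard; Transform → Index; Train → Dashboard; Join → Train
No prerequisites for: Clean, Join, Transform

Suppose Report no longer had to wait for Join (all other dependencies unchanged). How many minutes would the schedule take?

13

Original critical path: Join→Train→Dashboard = 2+5+6 = 13 ⇒ 13 minutes.
Dropping Join→Report doesn't change Report's earliest start (3); another predecessor still binds.
New critical path: Join→Train→Dashboard = 2+5+6 = 13 ⇒ 13 minutes.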